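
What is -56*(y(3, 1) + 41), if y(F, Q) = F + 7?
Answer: -2856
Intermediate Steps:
y(F, Q) = 7 + F
-56*(y(3, 1) + 41) = -56*((7 + 3) + 41) = -56*(10 + 41) = -56*51 = -2856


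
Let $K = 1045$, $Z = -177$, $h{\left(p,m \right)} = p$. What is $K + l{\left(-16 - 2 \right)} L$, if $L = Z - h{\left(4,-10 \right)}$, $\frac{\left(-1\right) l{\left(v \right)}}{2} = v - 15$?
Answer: $-10901$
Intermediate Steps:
$l{\left(v \right)} = 30 - 2 v$ ($l{\left(v \right)} = - 2 \left(v - 15\right) = - 2 \left(-15 + v\right) = 30 - 2 v$)
$L = -181$ ($L = -177 - 4 = -181$)
$K + l{\left(-16 - 2 \right)} L = 1045 + \left(30 - 2 \left(-16 - 2\right)\right) \left(-181\right) = 1045 + \left(30 - -36\right) \left(-181\right) = 1045 + \left(30 + 36\right) \left(-181\right) = 1045 + 66 \left(-181\right) = 1045 - 11946 = -10901$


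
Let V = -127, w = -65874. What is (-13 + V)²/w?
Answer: -9800/32937 ≈ -0.29754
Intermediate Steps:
(-13 + V)²/w = (-13 - 127)²/(-65874) = (-140)²*(-1/65874) = 19600*(-1/65874) = -9800/32937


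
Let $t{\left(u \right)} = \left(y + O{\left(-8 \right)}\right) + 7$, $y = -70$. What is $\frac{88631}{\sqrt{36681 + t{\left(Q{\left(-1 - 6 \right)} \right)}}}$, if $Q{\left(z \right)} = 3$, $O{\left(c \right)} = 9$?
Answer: $\frac{88631 \sqrt{36627}}{36627} \approx 463.11$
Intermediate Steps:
$t{\left(u \right)} = -54$ ($t{\left(u \right)} = \left(-70 + 9\right) + 7 = -61 + 7 = -54$)
$\frac{88631}{\sqrt{36681 + t{\left(Q{\left(-1 - 6 \right)} \right)}}} = \frac{88631}{\sqrt{36681 - 54}} = \frac{88631}{\sqrt{36627}} = 88631 \frac{\sqrt{36627}}{36627} = \frac{88631 \sqrt{36627}}{36627}$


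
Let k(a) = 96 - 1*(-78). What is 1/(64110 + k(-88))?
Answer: 1/64284 ≈ 1.5556e-5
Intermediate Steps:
k(a) = 174 (k(a) = 96 + 78 = 174)
1/(64110 + k(-88)) = 1/(64110 + 174) = 1/64284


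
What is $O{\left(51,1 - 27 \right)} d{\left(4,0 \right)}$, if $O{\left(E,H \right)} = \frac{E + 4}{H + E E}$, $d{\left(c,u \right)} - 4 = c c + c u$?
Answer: $\frac{44}{103} \approx 0.42718$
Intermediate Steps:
$d{\left(c,u \right)} = 4 + c^{2} + c u$ ($d{\left(c,u \right)} = 4 + \left(c c + c u\right) = 4 + \left(c^{2} + c u\right) = 4 + c^{2} + c u$)
$O{\left(E,H \right)} = \frac{4 + E}{H + E^{2}}$
$O{\left(51,1 - 27 \right)} d{\left(4,0 \right)} = \frac{4 + 51}{\left(1 - 27\right) + 51^{2}} \left(4 + 4^{2} + 4 \cdot 0\right) = \frac{1}{-26 + 2601} \cdot 55 \left(4 + 16 + 0\right) = \frac{1}{2575} \cdot 55 \cdot 20 = \frac{11}{515} \cdot 20 = \frac{44}{103}$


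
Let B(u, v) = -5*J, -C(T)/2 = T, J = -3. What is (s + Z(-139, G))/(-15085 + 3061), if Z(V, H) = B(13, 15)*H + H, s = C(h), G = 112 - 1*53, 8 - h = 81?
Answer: -545/6012 ≈ -0.090652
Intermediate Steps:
h = -73 (h = 8 - 1*81 = 8 - 81 = -73)
G = 59 (G = 112 - 53 = 59)
C(T) = -2*T
s = 146 (s = -2*(-73) = 146)
B(u, v) = 15 (B(u, v) = -5*(-3) = 15)
Z(V, H) = 16*H (Z(V, H) = 15*H + H = 16*H)
(s + Z(-139, G))/(-15085 + 3061) = (146 + 16*59)/(-15085 + 3061) = (146 + 944)/(-12024) = 1090*(-1/12024) = -545/6012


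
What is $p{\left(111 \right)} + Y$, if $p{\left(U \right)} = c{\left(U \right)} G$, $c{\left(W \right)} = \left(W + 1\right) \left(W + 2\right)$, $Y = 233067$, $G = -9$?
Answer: $119163$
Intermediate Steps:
$c{\left(W \right)} = \left(1 + W\right) \left(2 + W\right)$
$p{\left(U \right)} = -18 - 27 U - 9 U^{2}$ ($p{\left(U \right)} = \left(2 + U^{2} + 3 U\right) \left(-9\right) = -18 - 27 U - 9 U^{2}$)
$p{\left(111 \right)} + Y = \left(-18 - 2997 - 9 \cdot 111^{2}\right) + 233067 = \left(-18 - 2997 - 110889\right) + 233067 = -113904 + 233067 = 119163$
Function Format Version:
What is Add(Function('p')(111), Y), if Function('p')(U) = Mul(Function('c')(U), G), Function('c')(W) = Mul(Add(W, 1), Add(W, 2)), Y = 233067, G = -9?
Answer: 119163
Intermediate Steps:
Function('c')(W) = Mul(Add(1, W), Add(2, W))
Function('p')(U) = Add(-18, Mul(-27, U), Mul(-9, Pow(U, 2))) (Function('p')(U) = Mul(Add(2, Pow(U, 2), Mul(3, U)), -9) = Add(-18, Mul(-27, U), Mul(-9, Pow(U, 2))))
Add(Function('p')(111), Y) = Add(Add(-18, Mul(-27, 111), Mul(-9, Pow(111, 2))), 233067) = Add(Add(-18, -2997, Mul(-9, 12321)), 233067) = Add(Add(-18, -2997, -110889), 233067) = Add(-113904, 233067) = 119163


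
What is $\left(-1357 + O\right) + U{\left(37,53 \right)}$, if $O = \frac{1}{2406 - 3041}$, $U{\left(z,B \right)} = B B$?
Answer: $\frac{922019}{635} \approx 1452.0$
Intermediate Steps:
$U{\left(z,B \right)} = B^{2}$
$O = - \frac{1}{635}$ ($O = \frac{1}{-635} = - \frac{1}{635} \approx -0.0015748$)
$\left(-1357 + O\right) + U{\left(37,53 \right)} = \left(-1357 - \frac{1}{635}\right) + 53^{2} = - \frac{861696}{635} + 2809 = \frac{922019}{635}$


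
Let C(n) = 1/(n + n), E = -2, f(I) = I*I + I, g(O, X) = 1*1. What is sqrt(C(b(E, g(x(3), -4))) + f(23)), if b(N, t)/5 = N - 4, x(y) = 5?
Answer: sqrt(496785)/30 ≈ 23.494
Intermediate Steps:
g(O, X) = 1
f(I) = I + I**2 (f(I) = I**2 + I = I + I**2)
b(N, t) = -20 + 5*N (b(N, t) = 5*(N - 4) = 5*(-4 + N) = -20 + 5*N)
C(n) = 1/(2*n)
sqrt(C(b(E, g(x(3), -4))) + f(23)) = sqrt(1/(2*(-20 + 5*(-2))) + 23*(1 + 23)) = sqrt(1/(2*(-20 - 10)) + 23*24) = sqrt((1/2)/(-30) + 552) = sqrt((1/2)*(-1/30) + 552) = sqrt(-1/60 + 552) = sqrt(33119/60) = sqrt(496785)/30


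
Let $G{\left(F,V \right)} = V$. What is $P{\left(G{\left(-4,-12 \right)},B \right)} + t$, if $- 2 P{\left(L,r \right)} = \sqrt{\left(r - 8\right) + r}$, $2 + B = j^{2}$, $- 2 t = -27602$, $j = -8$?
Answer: $13801 - \sqrt{29} \approx 13796.0$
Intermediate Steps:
$t = 13801$ ($t = \left(- \frac{1}{2}\right) \left(-27602\right) = 13801$)
$B = 62$ ($B = -2 + \left(-8\right)^{2} = -2 + 64 = 62$)
$P{\left(L,r \right)} = - \frac{\sqrt{-8 + 2 r}}{2}$ ($P{\left(L,r \right)} = - \frac{\sqrt{\left(r - 8\right) + r}}{2} = - \frac{\sqrt{\left(-8 + r\right) + r}}{2} = - \frac{\sqrt{-8 + 2 r}}{2}$)
$P{\left(G{\left(-4,-12 \right)},B \right)} + t = - \frac{\sqrt{-8 + 2 \cdot 62}}{2} + 13801 = - \frac{\sqrt{-8 + 124}}{2} + 13801 = - \frac{\sqrt{116}}{2} + 13801 = - \frac{2 \sqrt{29}}{2} + 13801 = - \sqrt{29} + 13801 = 13801 - \sqrt{29}$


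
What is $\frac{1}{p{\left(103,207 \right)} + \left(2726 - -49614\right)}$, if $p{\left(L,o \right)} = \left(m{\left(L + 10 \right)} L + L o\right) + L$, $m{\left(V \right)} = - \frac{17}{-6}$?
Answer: $\frac{6}{444335} \approx 1.3503 \cdot 10^{-5}$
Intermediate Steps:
$m{\left(V \right)} = \frac{17}{6}$ ($m{\left(V \right)} = \left(-17\right) \left(- \frac{1}{6}\right) = \frac{17}{6}$)
$p{\left(L,o \right)} = \frac{23 L}{6} + L o$ ($p{\left(L,o \right)} = \left(\frac{17 L}{6} + L o\right) + L = \frac{23 L}{6} + L o$)
$\frac{1}{p{\left(103,207 \right)} + \left(2726 - -49614\right)} = \frac{1}{\frac{1}{6} \cdot 103 \left(23 + 6 \cdot 207\right) + \left(2726 - -49614\right)} = \frac{1}{\frac{1}{6} \cdot 103 \left(23 + 1242\right) + \left(2726 + 49614\right)} = \frac{1}{\frac{1}{6} \cdot 103 \cdot 1265 + 52340} = \frac{1}{\frac{130295}{6} + 52340} = \frac{1}{\frac{444335}{6}} = \frac{6}{444335}$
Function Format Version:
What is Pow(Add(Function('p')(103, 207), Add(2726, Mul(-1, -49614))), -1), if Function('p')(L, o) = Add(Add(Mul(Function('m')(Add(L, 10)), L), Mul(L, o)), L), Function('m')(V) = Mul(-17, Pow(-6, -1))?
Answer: Rational(6, 444335) ≈ 1.3503e-5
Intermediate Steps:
Function('m')(V) = Rational(17, 6) (Function('m')(V) = Mul(-17, Rational(-1, 6)) = Rational(17, 6))
Function('p')(L, o) = Add(Mul(Rational(23, 6), L), Mul(L, o)) (Function('p')(L, o) = Add(Add(Mul(Rational(17, 6), L), Mul(L, o)), L) = Add(Mul(Rational(23, 6), L), Mul(L, o)))
Pow(Add(Function('p')(103, 207), Add(2726, Mul(-1, -49614))), -1) = Pow(Add(Mul(Rational(1, 6), 103, Add(23, Mul(6, 207))), Add(2726, Mul(-1, -49614))), -1) = Pow(Add(Mul(Rational(1, 6), 103, Add(23, 1242)), Add(2726, 49614)), -1) = Pow(Add(Mul(Rational(1, 6), 103, 1265), 52340), -1) = Pow(Add(Rational(130295, 6), 52340), -1) = Pow(Rational(444335, 6), -1) = Rational(6, 444335)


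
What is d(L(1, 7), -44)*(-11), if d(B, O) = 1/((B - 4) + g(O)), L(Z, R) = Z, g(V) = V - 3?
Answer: 11/50 ≈ 0.22000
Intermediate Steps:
g(V) = -3 + V
d(B, O) = 1/(-7 + B + O) (d(B, O) = 1/((B - 4) + (-3 + O)) = 1/((-4 + B) + (-3 + O)) = 1/(-7 + B + O))
d(L(1, 7), -44)*(-11) = -11/(-7 + 1 - 44) = -11/(-50) = -1/50*(-11) = 11/50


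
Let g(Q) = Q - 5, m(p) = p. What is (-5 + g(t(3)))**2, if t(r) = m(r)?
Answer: 49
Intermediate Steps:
t(r) = r
g(Q) = -5 + Q
(-5 + g(t(3)))**2 = (-5 + (-5 + 3))**2 = (-5 - 2)**2 = (-7)**2 = 49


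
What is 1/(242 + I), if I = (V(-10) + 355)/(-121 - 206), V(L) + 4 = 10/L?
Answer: 327/78784 ≈ 0.0041506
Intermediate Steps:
V(L) = -4 + 10/L
I = -350/327 (I = ((-4 + 10/(-10)) + 355)/(-121 - 206) = ((-4 + 10*(-⅒)) + 355)/(-327) = ((-4 - 1) + 355)*(-1/327) = (-5 + 355)*(-1/327) = 350*(-1/327) = -350/327 ≈ -1.0703)
1/(242 + I) = 1/(242 - 350/327) = 1/(78784/327) = 327/78784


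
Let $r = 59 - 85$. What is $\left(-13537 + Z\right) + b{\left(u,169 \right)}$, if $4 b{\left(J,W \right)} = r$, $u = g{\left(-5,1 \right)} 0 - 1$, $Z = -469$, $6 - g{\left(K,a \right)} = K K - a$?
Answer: $- \frac{28025}{2} \approx -14013.0$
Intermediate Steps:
$g{\left(K,a \right)} = 6 + a - K^{2}$ ($g{\left(K,a \right)} = 6 - \left(K K - a\right) = 6 - \left(K^{2} - a\right) = 6 + a - K^{2}$)
$r = -26$
$u = -1$ ($u = \left(6 + 1 - \left(-5\right)^{2}\right) 0 - 1 = \left(6 + 1 - 25\right) 0 - 1 = \left(-18\right) 0 - 1 = 0 - 1 = -1$)
$b{\left(J,W \right)} = - \frac{13}{2}$ ($b{\left(J,W \right)} = \frac{1}{4} \left(-26\right) = - \frac{13}{2}$)
$\left(-13537 + Z\right) + b{\left(u,169 \right)} = \left(-13537 - 469\right) - \frac{13}{2} = -14006 - \frac{13}{2} = - \frac{28025}{2}$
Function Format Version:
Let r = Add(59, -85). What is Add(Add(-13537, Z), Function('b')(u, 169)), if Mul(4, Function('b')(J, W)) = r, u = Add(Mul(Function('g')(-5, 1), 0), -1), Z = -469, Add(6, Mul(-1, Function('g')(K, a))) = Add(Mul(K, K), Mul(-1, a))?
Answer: Rational(-28025, 2) ≈ -14013.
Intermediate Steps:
Function('g')(K, a) = Add(6, a, Mul(-1, Pow(K, 2))) (Function('g')(K, a) = Add(6, Mul(-1, Add(Mul(K, K), Mul(-1, a)))) = Add(6, Mul(-1, Add(Pow(K, 2), Mul(-1, a)))) = Add(6, Add(a, Mul(-1, Pow(K, 2)))) = Add(6, a, Mul(-1, Pow(K, 2))))
r = -26
u = -1 (u = Add(Mul(Add(6, 1, Mul(-1, Pow(-5, 2))), 0), -1) = Add(Mul(Add(6, 1, Mul(-1, 25)), 0), -1) = Add(Mul(Add(6, 1, -25), 0), -1) = Add(Mul(-18, 0), -1) = Add(0, -1) = -1)
Function('b')(J, W) = Rational(-13, 2) (Function('b')(J, W) = Mul(Rational(1, 4), -26) = Rational(-13, 2))
Add(Add(-13537, Z), Function('b')(u, 169)) = Add(Add(-13537, -469), Rational(-13, 2)) = Add(-14006, Rational(-13, 2)) = Rational(-28025, 2)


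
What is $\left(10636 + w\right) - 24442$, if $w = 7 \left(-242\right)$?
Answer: $-15500$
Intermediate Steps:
$w = -1694$
$\left(10636 + w\right) - 24442 = \left(10636 - 1694\right) - 24442 = 8942 - 24442 = -15500$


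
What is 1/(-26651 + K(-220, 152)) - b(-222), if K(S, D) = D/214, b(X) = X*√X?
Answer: -107/2851581 + 222*I*√222 ≈ -3.7523e-5 + 3307.7*I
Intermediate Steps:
b(X) = X^(3/2)
K(S, D) = D/214 (K(S, D) = D*(1/214) = D/214)
1/(-26651 + K(-220, 152)) - b(-222) = 1/(-26651 + (1/214)*152) - (-222)^(3/2) = 1/(-26651 + 76/107) - (-222)*I*√222 = 1/(-2851581/107) + 222*I*√222 = -107/2851581 + 222*I*√222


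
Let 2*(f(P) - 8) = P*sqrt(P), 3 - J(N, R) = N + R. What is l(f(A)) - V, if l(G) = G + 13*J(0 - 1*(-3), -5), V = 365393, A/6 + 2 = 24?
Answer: -365320 + 132*sqrt(33) ≈ -3.6456e+5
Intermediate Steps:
A = 132 (A = -12 + 6*24 = -12 + 144 = 132)
J(N, R) = 3 - N - R (J(N, R) = 3 - (N + R) = 3 + (-N - R) = 3 - N - R)
f(P) = 8 + P**(3/2)/2 (f(P) = 8 + (P*sqrt(P))/2 = 8 + P**(3/2)/2)
l(G) = 65 + G (l(G) = G + 13*(3 - (0 - 1*(-3)) - 1*(-5)) = G + 13*(3 - (0 + 3) + 5) = G + 13*(3 - 1*3 + 5) = G + 13*(3 - 3 + 5) = G + 13*5 = G + 65 = 65 + G)
l(f(A)) - V = (65 + (8 + 132**(3/2)/2)) - 1*365393 = (65 + (8 + (264*sqrt(33))/2)) - 365393 = (65 + (8 + 132*sqrt(33))) - 365393 = (73 + 132*sqrt(33)) - 365393 = -365320 + 132*sqrt(33)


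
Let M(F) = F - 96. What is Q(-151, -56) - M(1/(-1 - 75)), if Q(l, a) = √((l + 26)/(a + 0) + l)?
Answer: 7297/76 + I*√116634/28 ≈ 96.013 + 12.197*I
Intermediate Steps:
M(F) = -96 + F
Q(l, a) = √(l + (26 + l)/a) (Q(l, a) = √((26 + l)/a + l) = √(l + (26 + l)/a))
Q(-151, -56) - M(1/(-1 - 75)) = √((26 - 151 - 56*(-151))/(-56)) - (-96 + 1/(-1 - 75)) = √(-(26 - 151 + 8456)/56) - (-96 + 1/(-76)) = √(-1/56*8331) - (-96 - 1/76) = √(-8331/56) - 1*(-7297/76) = I*√116634/28 + 7297/76 = 7297/76 + I*√116634/28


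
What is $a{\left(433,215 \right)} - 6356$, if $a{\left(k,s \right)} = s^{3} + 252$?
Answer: $9932271$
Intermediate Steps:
$a{\left(k,s \right)} = 252 + s^{3}$
$a{\left(433,215 \right)} - 6356 = \left(252 + 215^{3}\right) - 6356 = \left(252 + 9938375\right) - 6356 = 9938627 - 6356 = 9932271$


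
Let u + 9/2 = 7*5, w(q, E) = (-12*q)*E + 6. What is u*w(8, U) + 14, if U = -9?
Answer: 26549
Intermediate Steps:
w(q, E) = 6 - 12*E*q (w(q, E) = -12*E*q + 6 = 6 - 12*E*q)
u = 61/2 (u = -9/2 + 7*5 = -9/2 + 35 = 61/2 ≈ 30.500)
u*w(8, U) + 14 = 61*(6 - 12*(-9)*8)/2 + 14 = 61*(6 + 864)/2 + 14 = (61/2)*870 + 14 = 26535 + 14 = 26549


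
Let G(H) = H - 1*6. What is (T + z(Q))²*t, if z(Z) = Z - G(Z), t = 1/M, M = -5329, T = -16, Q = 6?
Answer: -100/5329 ≈ -0.018765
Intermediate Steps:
G(H) = -6 + H (G(H) = H - 6 = -6 + H)
t = -1/5329 (t = 1/(-5329) = -1/5329 ≈ -0.00018765)
z(Z) = 6 (z(Z) = Z - (-6 + Z) = Z + (6 - Z) = 6)
(T + z(Q))²*t = (-16 + 6)²*(-1/5329) = (-10)²*(-1/5329) = 100*(-1/5329) = -100/5329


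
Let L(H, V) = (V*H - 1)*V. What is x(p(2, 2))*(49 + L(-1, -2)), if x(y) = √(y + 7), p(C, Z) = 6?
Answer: 47*√13 ≈ 169.46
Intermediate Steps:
L(H, V) = V*(-1 + H*V) (L(H, V) = (H*V - 1)*V = (-1 + H*V)*V = V*(-1 + H*V))
x(y) = √(7 + y)
x(p(2, 2))*(49 + L(-1, -2)) = √(7 + 6)*(49 - 2*(-1 - 1*(-2))) = √13*(49 - 2*(-1 + 2)) = √13*(49 - 2*1) = √13*(49 - 2) = √13*47 = 47*√13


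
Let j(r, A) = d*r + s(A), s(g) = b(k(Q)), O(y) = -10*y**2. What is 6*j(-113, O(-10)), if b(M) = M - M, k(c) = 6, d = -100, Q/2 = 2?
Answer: 67800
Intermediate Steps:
Q = 4 (Q = 2*2 = 4)
b(M) = 0
s(g) = 0
j(r, A) = -100*r (j(r, A) = -100*r + 0 = -100*r)
6*j(-113, O(-10)) = 6*(-100*(-113)) = 6*11300 = 67800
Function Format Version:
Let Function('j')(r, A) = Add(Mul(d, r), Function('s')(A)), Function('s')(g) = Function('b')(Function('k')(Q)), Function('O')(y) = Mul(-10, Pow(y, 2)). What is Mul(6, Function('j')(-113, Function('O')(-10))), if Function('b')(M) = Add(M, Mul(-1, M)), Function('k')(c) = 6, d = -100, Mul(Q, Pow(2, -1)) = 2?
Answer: 67800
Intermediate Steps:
Q = 4 (Q = Mul(2, 2) = 4)
Function('b')(M) = 0
Function('s')(g) = 0
Function('j')(r, A) = Mul(-100, r) (Function('j')(r, A) = Add(Mul(-100, r), 0) = Mul(-100, r))
Mul(6, Function('j')(-113, Function('O')(-10))) = Mul(6, Mul(-100, -113)) = Mul(6, 11300) = 67800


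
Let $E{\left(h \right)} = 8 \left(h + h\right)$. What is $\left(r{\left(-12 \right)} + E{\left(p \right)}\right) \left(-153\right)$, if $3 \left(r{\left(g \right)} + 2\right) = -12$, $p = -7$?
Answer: $18054$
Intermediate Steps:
$E{\left(h \right)} = 16 h$ ($E{\left(h \right)} = 8 \cdot 2 h = 16 h$)
$r{\left(g \right)} = -6$ ($r{\left(g \right)} = -2 + \frac{1}{3} \left(-12\right) = -2 - 4 = -6$)
$\left(r{\left(-12 \right)} + E{\left(p \right)}\right) \left(-153\right) = \left(-6 + 16 \left(-7\right)\right) \left(-153\right) = \left(-6 - 112\right) \left(-153\right) = \left(-118\right) \left(-153\right) = 18054$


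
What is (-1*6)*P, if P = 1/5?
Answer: -6/5 ≈ -1.2000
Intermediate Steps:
P = ⅕ ≈ 0.20000
(-1*6)*P = -1*6*(⅕) = -6*⅕ = -6/5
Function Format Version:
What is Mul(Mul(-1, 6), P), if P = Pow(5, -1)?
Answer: Rational(-6, 5) ≈ -1.2000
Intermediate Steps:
P = Rational(1, 5) ≈ 0.20000
Mul(Mul(-1, 6), P) = Mul(Mul(-1, 6), Rational(1, 5)) = Mul(-6, Rational(1, 5)) = Rational(-6, 5)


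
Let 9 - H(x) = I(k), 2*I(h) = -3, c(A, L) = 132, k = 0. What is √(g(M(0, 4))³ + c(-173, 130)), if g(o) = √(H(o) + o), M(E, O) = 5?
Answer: √(528 + 31*√62)/2 ≈ 13.893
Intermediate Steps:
I(h) = -3/2 (I(h) = (½)*(-3) = -3/2)
H(x) = 21/2 (H(x) = 9 - 1*(-3/2) = 9 + 3/2 = 21/2)
g(o) = √(21/2 + o)
√(g(M(0, 4))³ + c(-173, 130)) = √((√(42 + 4*5)/2)³ + 132) = √((√(42 + 20)/2)³ + 132) = √((√62/2)³ + 132) = √(31*√62/4 + 132) = √(132 + 31*√62/4)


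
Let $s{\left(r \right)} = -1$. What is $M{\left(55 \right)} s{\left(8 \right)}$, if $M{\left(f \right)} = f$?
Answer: $-55$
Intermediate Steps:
$M{\left(55 \right)} s{\left(8 \right)} = 55 \left(-1\right) = -55$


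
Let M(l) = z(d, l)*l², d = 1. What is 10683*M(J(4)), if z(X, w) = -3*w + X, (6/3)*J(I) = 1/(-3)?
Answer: 3561/8 ≈ 445.13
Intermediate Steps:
J(I) = -⅙ (J(I) = (½)/(-3) = (½)*(-⅓) = -⅙)
z(X, w) = X - 3*w
M(l) = l²*(1 - 3*l) (M(l) = (1 - 3*l)*l² = l²*(1 - 3*l))
10683*M(J(4)) = 10683*((-⅙)²*(1 - 3*(-⅙))) = 10683*((1 + ½)/36) = 10683*((1/36)*(3/2)) = 10683*(1/24) = 3561/8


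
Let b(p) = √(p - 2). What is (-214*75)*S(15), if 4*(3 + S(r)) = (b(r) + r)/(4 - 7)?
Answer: 136425/2 + 2675*√13/2 ≈ 73035.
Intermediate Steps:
b(p) = √(-2 + p)
S(r) = -3 - r/12 - √(-2 + r)/12 (S(r) = -3 + ((√(-2 + r) + r)/(4 - 7))/4 = -3 + ((r + √(-2 + r))/(-3))/4 = -3 + ((r + √(-2 + r))*(-⅓))/4 = -3 + (-r/3 - √(-2 + r)/3)/4 = -3 + (-r/12 - √(-2 + r)/12) = -3 - r/12 - √(-2 + r)/12)
(-214*75)*S(15) = (-214*75)*(-3 - 1/12*15 - √(-2 + 15)/12) = -16050*(-3 - 5/4 - √13/12) = -16050*(-17/4 - √13/12) = 136425/2 + 2675*√13/2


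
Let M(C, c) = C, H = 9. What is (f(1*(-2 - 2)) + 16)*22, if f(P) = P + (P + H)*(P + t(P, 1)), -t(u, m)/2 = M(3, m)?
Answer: -836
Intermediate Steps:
t(u, m) = -6 (t(u, m) = -2*3 = -6)
f(P) = P + (-6 + P)*(9 + P) (f(P) = P + (P + 9)*(P - 6) = P + (9 + P)*(-6 + P) = P + (-6 + P)*(9 + P))
(f(1*(-2 - 2)) + 16)*22 = ((-54 + (1*(-2 - 2))² + 4*(1*(-2 - 2))) + 16)*22 = ((-54 + (1*(-4))² + 4*(1*(-4))) + 16)*22 = ((-54 + (-4)² + 4*(-4)) + 16)*22 = ((-54 + 16 - 16) + 16)*22 = (-54 + 16)*22 = -38*22 = -836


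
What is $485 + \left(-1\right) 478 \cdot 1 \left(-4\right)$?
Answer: $2397$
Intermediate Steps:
$485 + \left(-1\right) 478 \cdot 1 \left(-4\right) = 485 - -1912 = 485 + 1912 = 2397$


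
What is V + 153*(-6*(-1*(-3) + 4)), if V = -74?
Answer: -6500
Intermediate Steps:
V + 153*(-6*(-1*(-3) + 4)) = -74 + 153*(-6*(-1*(-3) + 4)) = -74 + 153*(-6*(3 + 4)) = -74 + 153*(-6*7) = -74 + 153*(-42) = -74 - 6426 = -6500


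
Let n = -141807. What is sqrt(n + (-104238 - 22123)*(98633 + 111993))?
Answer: I*sqrt(26615053793) ≈ 1.6314e+5*I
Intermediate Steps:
sqrt(n + (-104238 - 22123)*(98633 + 111993)) = sqrt(-141807 + (-104238 - 22123)*(98633 + 111993)) = sqrt(-141807 - 126361*210626) = sqrt(-141807 - 26614911986) = sqrt(-26615053793) = I*sqrt(26615053793)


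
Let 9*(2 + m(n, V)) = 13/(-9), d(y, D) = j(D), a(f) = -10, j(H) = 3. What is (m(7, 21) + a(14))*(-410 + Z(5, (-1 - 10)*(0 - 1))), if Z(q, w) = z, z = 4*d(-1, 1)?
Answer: 392030/81 ≈ 4839.9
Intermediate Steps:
d(y, D) = 3
m(n, V) = -175/81 (m(n, V) = -2 + (13/(-9))/9 = -2 + (13*(-1/9))/9 = -2 + (1/9)*(-13/9) = -2 - 13/81 = -175/81)
z = 12 (z = 4*3 = 12)
Z(q, w) = 12
(m(7, 21) + a(14))*(-410 + Z(5, (-1 - 10)*(0 - 1))) = (-175/81 - 10)*(-410 + 12) = -985/81*(-398) = 392030/81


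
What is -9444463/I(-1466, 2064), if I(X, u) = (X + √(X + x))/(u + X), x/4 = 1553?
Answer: 4139829244642/1072205 + 2823894437*√4746/1072205 ≈ 4.0425e+6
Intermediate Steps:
x = 6212 (x = 4*1553 = 6212)
I(X, u) = (X + √(6212 + X))/(X + u) (I(X, u) = (X + √(X + 6212))/(u + X) = (X + √(6212 + X))/(X + u))
-9444463/I(-1466, 2064) = -9444463*(-1466 + 2064)/(-1466 + √(6212 - 1466)) = -9444463*598/(-1466 + √4746) = -9444463/(-733/299 + √4746/598)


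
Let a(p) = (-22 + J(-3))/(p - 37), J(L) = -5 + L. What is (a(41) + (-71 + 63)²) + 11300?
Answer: 22713/2 ≈ 11357.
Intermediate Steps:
a(p) = -30/(-37 + p) (a(p) = (-22 + (-5 - 3))/(p - 37) = (-22 - 8)/(-37 + p) = -30/(-37 + p))
(a(41) + (-71 + 63)²) + 11300 = (-30/(-37 + 41) + (-71 + 63)²) + 11300 = (-30/4 + (-8)²) + 11300 = (-30*¼ + 64) + 11300 = (-15/2 + 64) + 11300 = 113/2 + 11300 = 22713/2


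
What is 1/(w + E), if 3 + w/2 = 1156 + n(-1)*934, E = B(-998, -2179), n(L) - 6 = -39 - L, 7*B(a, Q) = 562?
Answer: -7/401728 ≈ -1.7425e-5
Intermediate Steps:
B(a, Q) = 562/7 (B(a, Q) = (⅐)*562 = 562/7)
n(L) = -33 - L (n(L) = 6 + (-39 - L) = -33 - L)
E = 562/7 ≈ 80.286
w = -57470 (w = -6 + 2*(1156 + (-33 - 1*(-1))*934) = -6 + 2*(1156 + (-33 + 1)*934) = -6 + 2*(1156 - 32*934) = -6 + 2*(1156 - 29888) = -6 + 2*(-28732) = -6 - 57464 = -57470)
1/(w + E) = 1/(-57470 + 562/7) = 1/(-401728/7) = -7/401728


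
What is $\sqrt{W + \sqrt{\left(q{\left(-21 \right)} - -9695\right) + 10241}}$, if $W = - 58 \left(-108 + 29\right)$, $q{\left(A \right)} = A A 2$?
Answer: $\sqrt{4582 + \sqrt{20818}} \approx 68.748$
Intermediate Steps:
$q{\left(A \right)} = 2 A^{2}$ ($q{\left(A \right)} = A^{2} \cdot 2 = 2 A^{2}$)
$W = 4582$ ($W = \left(-58\right) \left(-79\right) = 4582$)
$\sqrt{W + \sqrt{\left(q{\left(-21 \right)} - -9695\right) + 10241}} = \sqrt{4582 + \sqrt{\left(2 \left(-21\right)^{2} - -9695\right) + 10241}} = \sqrt{4582 + \sqrt{\left(2 \cdot 441 + 9695\right) + 10241}} = \sqrt{4582 + \sqrt{\left(882 + 9695\right) + 10241}} = \sqrt{4582 + \sqrt{10577 + 10241}} = \sqrt{4582 + \sqrt{20818}}$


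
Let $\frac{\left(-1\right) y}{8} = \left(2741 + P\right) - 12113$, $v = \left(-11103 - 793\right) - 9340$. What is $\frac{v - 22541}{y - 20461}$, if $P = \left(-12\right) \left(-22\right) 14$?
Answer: $- \frac{43777}{24947} \approx -1.7548$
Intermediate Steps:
$P = 3696$ ($P = 264 \cdot 14 = 3696$)
$v = -21236$ ($v = -11896 - 9340 = -21236$)
$y = 45408$ ($y = - 8 \left(\left(2741 + 3696\right) - 12113\right) = - 8 \left(6437 - 12113\right) = \left(-8\right) \left(-5676\right) = 45408$)
$\frac{v - 22541}{y - 20461} = \frac{-21236 - 22541}{45408 - 20461} = - \frac{43777}{45408 - 20461} = - \frac{43777}{24947}$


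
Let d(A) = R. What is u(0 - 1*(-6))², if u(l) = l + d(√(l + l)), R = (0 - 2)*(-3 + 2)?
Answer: 64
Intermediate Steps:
R = 2 (R = -2*(-1) = 2)
d(A) = 2
u(l) = 2 + l (u(l) = l + 2 = 2 + l)
u(0 - 1*(-6))² = (2 + (0 - 1*(-6)))² = (2 + (0 + 6))² = (2 + 6)² = 8² = 64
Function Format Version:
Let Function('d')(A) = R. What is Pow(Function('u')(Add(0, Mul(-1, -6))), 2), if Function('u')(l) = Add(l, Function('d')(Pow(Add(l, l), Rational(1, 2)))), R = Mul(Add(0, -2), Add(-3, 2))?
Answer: 64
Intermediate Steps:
R = 2 (R = Mul(-2, -1) = 2)
Function('d')(A) = 2
Function('u')(l) = Add(2, l) (Function('u')(l) = Add(l, 2) = Add(2, l))
Pow(Function('u')(Add(0, Mul(-1, -6))), 2) = Pow(Add(2, Add(0, Mul(-1, -6))), 2) = Pow(Add(2, Add(0, 6)), 2) = Pow(Add(2, 6), 2) = Pow(8, 2) = 64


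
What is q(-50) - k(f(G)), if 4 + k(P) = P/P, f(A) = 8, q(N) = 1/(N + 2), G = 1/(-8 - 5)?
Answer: 143/48 ≈ 2.9792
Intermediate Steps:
G = -1/13 (G = 1/(-13) = -1/13 ≈ -0.076923)
q(N) = 1/(2 + N)
k(P) = -3 (k(P) = -4 + P/P = -4 + 1 = -3)
q(-50) - k(f(G)) = 1/(2 - 50) - 1*(-3) = 1/(-48) + 3 = -1/48 + 3 = 143/48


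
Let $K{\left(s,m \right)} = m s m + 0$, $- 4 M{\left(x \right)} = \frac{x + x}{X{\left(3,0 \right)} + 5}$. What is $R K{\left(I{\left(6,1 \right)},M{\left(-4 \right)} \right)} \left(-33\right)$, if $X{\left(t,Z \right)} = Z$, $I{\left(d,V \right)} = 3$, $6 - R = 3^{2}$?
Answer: $\frac{1188}{25} \approx 47.52$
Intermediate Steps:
$R = -3$ ($R = 6 - 3^{2} = 6 - 9 = -3$)
$M{\left(x \right)} = - \frac{x}{10}$ ($M{\left(x \right)} = - \frac{\left(x + x\right) \frac{1}{0 + 5}}{4} = - \frac{2 x \frac{1}{5}}{4} = - \frac{\frac{2}{5} x}{4} = - \frac{x}{10}$)
$K{\left(s,m \right)} = s m^{2}$ ($K{\left(s,m \right)} = s m^{2} + 0 = s m^{2}$)
$R K{\left(I{\left(6,1 \right)},M{\left(-4 \right)} \right)} \left(-33\right) = - 3 \cdot 3 \left(\left(- \frac{1}{10}\right) \left(-4\right)\right)^{2} \left(-33\right) = - 3 \cdot 3 \left(\frac{2}{5}\right)^{2} \left(-33\right) = - 3 \cdot 3 \cdot \frac{4}{25} \left(-33\right) = \left(-3\right) \frac{12}{25} \left(-33\right) = \left(- \frac{36}{25}\right) \left(-33\right) = \frac{1188}{25}$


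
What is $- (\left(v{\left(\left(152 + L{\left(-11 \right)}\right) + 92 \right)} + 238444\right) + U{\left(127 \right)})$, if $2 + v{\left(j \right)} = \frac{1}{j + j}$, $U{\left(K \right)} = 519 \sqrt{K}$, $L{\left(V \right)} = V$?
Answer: $- \frac{111113973}{466} - 519 \sqrt{127} \approx -2.4429 \cdot 10^{5}$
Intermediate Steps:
$v{\left(j \right)} = -2 + \frac{1}{2 j}$ ($v{\left(j \right)} = -2 + \frac{1}{j + j} = -2 + \frac{1}{2 j}$)
$- (\left(v{\left(\left(152 + L{\left(-11 \right)}\right) + 92 \right)} + 238444\right) + U{\left(127 \right)}) = - (\left(\left(-2 + \frac{1}{2 \left(\left(152 - 11\right) + 92\right)}\right) + 238444\right) + 519 \sqrt{127}) = - (\left(\left(-2 + \frac{1}{2 \left(141 + 92\right)}\right) + 238444\right) + 519 \sqrt{127}) = - (\left(\left(-2 + \frac{1}{2 \cdot 233}\right) + 238444\right) + 519 \sqrt{127}) = - (\left(\left(-2 + \frac{1}{2} \cdot \frac{1}{233}\right) + 238444\right) + 519 \sqrt{127}) = - (\left(\left(-2 + \frac{1}{466}\right) + 238444\right) + 519 \sqrt{127}) = - (\left(- \frac{931}{466} + 238444\right) + 519 \sqrt{127}) = - (\frac{111113973}{466} + 519 \sqrt{127}) = - \frac{111113973}{466} - 519 \sqrt{127}$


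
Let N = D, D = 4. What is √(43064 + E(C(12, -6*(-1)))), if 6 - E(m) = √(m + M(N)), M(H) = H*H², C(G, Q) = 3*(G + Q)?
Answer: √(43070 - √118) ≈ 207.51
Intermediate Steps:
C(G, Q) = 3*G + 3*Q
N = 4
M(H) = H³
E(m) = 6 - √(64 + m) (E(m) = 6 - √(m + 4³) = 6 - √(m + 64) = 6 - √(64 + m))
√(43064 + E(C(12, -6*(-1)))) = √(43064 + (6 - √(64 + (3*12 + 3*(-6*(-1)))))) = √(43064 + (6 - √(64 + (36 + 3*6)))) = √(43064 + (6 - √(64 + (36 + 18)))) = √(43064 + (6 - √(64 + 54))) = √(43064 + (6 - √118)) = √(43070 - √118)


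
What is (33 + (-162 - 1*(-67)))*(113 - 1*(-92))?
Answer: -12710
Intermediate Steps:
(33 + (-162 - 1*(-67)))*(113 - 1*(-92)) = (33 + (-162 + 67))*(113 + 92) = (33 - 95)*205 = -62*205 = -12710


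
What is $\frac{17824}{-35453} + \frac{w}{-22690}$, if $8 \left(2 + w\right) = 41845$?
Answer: $- \frac{4718376017}{6435428560} \approx -0.73319$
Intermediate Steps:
$w = \frac{41829}{8}$ ($w = -2 + \frac{1}{8} \cdot 41845 = -2 + \frac{41845}{8} = \frac{41829}{8} \approx 5228.6$)
$\frac{17824}{-35453} + \frac{w}{-22690} = \frac{17824}{-35453} + \frac{41829}{8 \left(-22690\right)} = 17824 \left(- \frac{1}{35453}\right) + \frac{41829}{8} \left(- \frac{1}{22690}\right) = - \frac{17824}{35453} - \frac{41829}{181520} = - \frac{4718376017}{6435428560}$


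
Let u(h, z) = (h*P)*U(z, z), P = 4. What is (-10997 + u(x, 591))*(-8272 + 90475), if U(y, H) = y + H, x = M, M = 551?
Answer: 213245350593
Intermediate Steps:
x = 551
U(y, H) = H + y
u(h, z) = 8*h*z (u(h, z) = (h*4)*(z + z) = (4*h)*(2*z) = 8*h*z)
(-10997 + u(x, 591))*(-8272 + 90475) = (-10997 + 8*551*591)*(-8272 + 90475) = (-10997 + 2605128)*82203 = 2594131*82203 = 213245350593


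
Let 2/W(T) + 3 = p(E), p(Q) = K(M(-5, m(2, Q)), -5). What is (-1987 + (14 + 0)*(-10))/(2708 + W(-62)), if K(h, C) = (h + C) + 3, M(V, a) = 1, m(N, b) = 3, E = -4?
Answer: -1418/1805 ≈ -0.78560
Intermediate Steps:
K(h, C) = 3 + C + h (K(h, C) = (C + h) + 3 = 3 + C + h)
p(Q) = -1 (p(Q) = 3 - 5 + 1 = -1)
W(T) = -½ (W(T) = 2/(-3 - 1) = 2/(-4) = 2*(-¼) = -½)
(-1987 + (14 + 0)*(-10))/(2708 + W(-62)) = (-1987 + (14 + 0)*(-10))/(2708 - ½) = (-1987 + 14*(-10))/(5415/2) = (-1987 - 140)*(2/5415) = -2127*2/5415 = -1418/1805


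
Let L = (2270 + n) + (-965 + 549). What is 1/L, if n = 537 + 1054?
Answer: 1/3445 ≈ 0.00029028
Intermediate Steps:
n = 1591
L = 3445 (L = (2270 + 1591) + (-965 + 549) = 3861 - 416 = 3445)
1/L = 1/3445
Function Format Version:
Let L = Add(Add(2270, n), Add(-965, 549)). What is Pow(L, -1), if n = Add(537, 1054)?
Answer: Rational(1, 3445) ≈ 0.00029028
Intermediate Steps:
n = 1591
L = 3445 (L = Add(Add(2270, 1591), Add(-965, 549)) = Add(3861, -416) = 3445)
Pow(L, -1) = Pow(3445, -1) = Rational(1, 3445)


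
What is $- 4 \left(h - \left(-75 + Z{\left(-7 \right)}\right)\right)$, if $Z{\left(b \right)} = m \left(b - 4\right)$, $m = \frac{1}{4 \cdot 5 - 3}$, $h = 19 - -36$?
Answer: $- \frac{8884}{17} \approx -522.59$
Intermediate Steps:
$h = 55$ ($h = 19 + 36 = 55$)
$m = \frac{1}{17}$ ($m = \frac{1}{20 - 3} = \frac{1}{17} \approx 0.058824$)
$Z{\left(b \right)} = - \frac{4}{17} + \frac{b}{17}$ ($Z{\left(b \right)} = \frac{b - 4}{17} = \frac{-4 + b}{17} = - \frac{4}{17} + \frac{b}{17}$)
$- 4 \left(h - \left(-75 + Z{\left(-7 \right)}\right)\right) = - 4 \left(55 + \left(75 - \left(- \frac{4}{17} + \frac{1}{17} \left(-7\right)\right)\right)\right) = - 4 \left(55 + \left(75 - \left(- \frac{4}{17} - \frac{7}{17}\right)\right)\right) = - 4 \left(55 + \left(75 - - \frac{11}{17}\right)\right) = - 4 \left(55 + \left(75 + \frac{11}{17}\right)\right) = - 4 \left(55 + \frac{1286}{17}\right) = \left(-4\right) \frac{2221}{17} = - \frac{8884}{17}$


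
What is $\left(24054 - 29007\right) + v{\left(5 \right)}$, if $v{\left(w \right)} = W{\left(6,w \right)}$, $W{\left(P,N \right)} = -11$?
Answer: $-4964$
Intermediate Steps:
$v{\left(w \right)} = -11$
$\left(24054 - 29007\right) + v{\left(5 \right)} = \left(24054 - 29007\right) - 11 = -4953 - 11 = -4964$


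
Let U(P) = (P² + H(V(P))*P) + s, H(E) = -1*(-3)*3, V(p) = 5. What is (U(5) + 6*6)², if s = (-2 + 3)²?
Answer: 11449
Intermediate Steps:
H(E) = 9 (H(E) = 3*3 = 9)
s = 1 (s = 1² = 1)
U(P) = 1 + P² + 9*P (U(P) = (P² + 9*P) + 1 = 1 + P² + 9*P)
(U(5) + 6*6)² = ((1 + 5² + 9*5) + 6*6)² = ((1 + 25 + 45) + 36)² = (71 + 36)² = 107² = 11449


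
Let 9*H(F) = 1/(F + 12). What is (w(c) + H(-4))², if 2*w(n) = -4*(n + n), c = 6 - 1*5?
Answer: 82369/5184 ≈ 15.889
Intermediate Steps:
c = 1 (c = 6 - 5 = 1)
H(F) = 1/(9*(12 + F)) (H(F) = 1/(9*(F + 12)) = 1/(9*(12 + F)))
w(n) = -4*n (w(n) = (-4*(n + n))/2 = (-8*n)/2 = -4*n)
(w(c) + H(-4))² = (-4*1 + 1/(9*(12 - 4)))² = (-4 + (⅑)/8)² = (-4 + (⅑)*(⅛))² = (-4 + 1/72)² = (-287/72)² = 82369/5184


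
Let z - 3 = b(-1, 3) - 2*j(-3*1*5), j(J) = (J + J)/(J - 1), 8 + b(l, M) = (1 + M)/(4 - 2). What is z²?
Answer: 729/16 ≈ 45.563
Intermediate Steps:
b(l, M) = -15/2 + M/2 (b(l, M) = -8 + (1 + M)/(4 - 2) = -8 + (1 + M)/2 = -8 + (1 + M)*(½) = -8 + (½ + M/2) = -15/2 + M/2)
j(J) = 2*J/(-1 + J) (j(J) = (2*J)/(-1 + J) = 2*J/(-1 + J))
z = -27/4 (z = 3 + ((-15/2 + (½)*3) - 4*-3*1*5/(-1 - 3*1*5)) = 3 + ((-15/2 + 3/2) - 4*(-3*5)/(-1 - 3*5)) = 3 + (-6 - 4*(-15)/(-1 - 15)) = 3 + (-6 - 4*(-15)/(-16)) = 3 + (-6 - 4*(-15)*(-1)/16) = 3 + (-6 - 2*15/8) = 3 + (-6 - 15/4) = 3 - 39/4 = -27/4 ≈ -6.7500)
z² = (-27/4)² = 729/16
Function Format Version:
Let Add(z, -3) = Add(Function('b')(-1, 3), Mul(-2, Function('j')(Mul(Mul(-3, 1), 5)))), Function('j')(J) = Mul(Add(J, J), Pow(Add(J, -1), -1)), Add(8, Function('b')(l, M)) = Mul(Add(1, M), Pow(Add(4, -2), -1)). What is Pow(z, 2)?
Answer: Rational(729, 16) ≈ 45.563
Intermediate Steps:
Function('b')(l, M) = Add(Rational(-15, 2), Mul(Rational(1, 2), M)) (Function('b')(l, M) = Add(-8, Mul(Add(1, M), Pow(Add(4, -2), -1))) = Add(-8, Mul(Add(1, M), Pow(2, -1))) = Add(-8, Mul(Add(1, M), Rational(1, 2))) = Add(-8, Add(Rational(1, 2), Mul(Rational(1, 2), M))) = Add(Rational(-15, 2), Mul(Rational(1, 2), M)))
Function('j')(J) = Mul(2, J, Pow(Add(-1, J), -1)) (Function('j')(J) = Mul(Mul(2, J), Pow(Add(-1, J), -1)) = Mul(2, J, Pow(Add(-1, J), -1)))
z = Rational(-27, 4) (z = Add(3, Add(Add(Rational(-15, 2), Mul(Rational(1, 2), 3)), Mul(-2, Mul(2, Mul(Mul(-3, 1), 5), Pow(Add(-1, Mul(Mul(-3, 1), 5)), -1))))) = Add(3, Add(Add(Rational(-15, 2), Rational(3, 2)), Mul(-2, Mul(2, Mul(-3, 5), Pow(Add(-1, Mul(-3, 5)), -1))))) = Add(3, Add(-6, Mul(-2, Mul(2, -15, Pow(Add(-1, -15), -1))))) = Add(3, Add(-6, Mul(-2, Mul(2, -15, Pow(-16, -1))))) = Add(3, Add(-6, Mul(-2, Mul(2, -15, Rational(-1, 16))))) = Add(3, Add(-6, Mul(-2, Rational(15, 8)))) = Add(3, Add(-6, Rational(-15, 4))) = Add(3, Rational(-39, 4)) = Rational(-27, 4) ≈ -6.7500)
Pow(z, 2) = Pow(Rational(-27, 4), 2) = Rational(729, 16)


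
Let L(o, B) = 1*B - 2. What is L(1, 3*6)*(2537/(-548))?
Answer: -10148/137 ≈ -74.073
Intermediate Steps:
L(o, B) = -2 + B (L(o, B) = B - 2 = -2 + B)
L(1, 3*6)*(2537/(-548)) = (-2 + 3*6)*(2537/(-548)) = (-2 + 18)*(2537*(-1/548)) = 16*(-2537/548) = -10148/137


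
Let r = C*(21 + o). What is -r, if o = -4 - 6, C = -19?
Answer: 209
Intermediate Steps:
o = -10
r = -209 (r = -19*(21 - 10) = -19*11 = -209)
-r = -1*(-209) = 209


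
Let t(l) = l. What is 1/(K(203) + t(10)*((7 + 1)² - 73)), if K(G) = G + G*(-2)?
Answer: -1/293 ≈ -0.0034130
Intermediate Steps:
K(G) = -G (K(G) = G - 2*G = -G)
1/(K(203) + t(10)*((7 + 1)² - 73)) = 1/(-1*203 + 10*((7 + 1)² - 73)) = 1/(-203 + 10*(8² - 73)) = 1/(-203 + 10*(64 - 73)) = 1/(-203 + 10*(-9)) = 1/(-203 - 90) = 1/(-293) = -1/293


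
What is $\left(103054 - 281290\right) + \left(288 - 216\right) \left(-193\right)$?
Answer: $-192132$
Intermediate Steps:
$\left(103054 - 281290\right) + \left(288 - 216\right) \left(-193\right) = -178236 + 72 \left(-193\right) = -178236 - 13896 = -192132$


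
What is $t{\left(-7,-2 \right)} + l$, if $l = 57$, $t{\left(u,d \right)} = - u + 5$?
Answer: $69$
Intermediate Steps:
$t{\left(u,d \right)} = 5 - u$
$t{\left(-7,-2 \right)} + l = \left(5 - -7\right) + 57 = \left(5 + 7\right) + 57 = 12 + 57 = 69$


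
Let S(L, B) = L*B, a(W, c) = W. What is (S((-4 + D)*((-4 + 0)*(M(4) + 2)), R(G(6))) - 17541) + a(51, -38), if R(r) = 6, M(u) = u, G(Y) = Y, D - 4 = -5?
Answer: -16770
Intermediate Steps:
D = -1 (D = 4 - 5 = -1)
S(L, B) = B*L
(S((-4 + D)*((-4 + 0)*(M(4) + 2)), R(G(6))) - 17541) + a(51, -38) = (6*((-4 - 1)*((-4 + 0)*(4 + 2))) - 17541) + 51 = (6*(-(-20)*6) - 17541) + 51 = (6*(-5*(-24)) - 17541) + 51 = (6*120 - 17541) + 51 = (720 - 17541) + 51 = -16821 + 51 = -16770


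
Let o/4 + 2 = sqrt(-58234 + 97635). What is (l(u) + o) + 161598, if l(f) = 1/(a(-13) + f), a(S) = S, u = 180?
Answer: 26985531/167 + 124*sqrt(41) ≈ 1.6238e+5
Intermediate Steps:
o = -8 + 124*sqrt(41) (o = -8 + 4*sqrt(-58234 + 97635) = -8 + 4*sqrt(39401) = -8 + 4*(31*sqrt(41)) = -8 + 124*sqrt(41) ≈ 785.99)
l(f) = 1/(-13 + f)
(l(u) + o) + 161598 = (1/(-13 + 180) + (-8 + 124*sqrt(41))) + 161598 = (1/167 + (-8 + 124*sqrt(41))) + 161598 = (-1335/167 + 124*sqrt(41)) + 161598 = 26985531/167 + 124*sqrt(41)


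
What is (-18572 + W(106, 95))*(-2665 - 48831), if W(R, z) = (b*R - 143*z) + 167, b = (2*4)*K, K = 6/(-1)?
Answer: 1909368688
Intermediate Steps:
K = -6 (K = 6*(-1) = -6)
b = -48 (b = (2*4)*(-6) = 8*(-6) = -48)
W(R, z) = 167 - 143*z - 48*R (W(R, z) = (-48*R - 143*z) + 167 = (-143*z - 48*R) + 167 = 167 - 143*z - 48*R)
(-18572 + W(106, 95))*(-2665 - 48831) = (-18572 + (167 - 143*95 - 48*106))*(-2665 - 48831) = (-18572 + (167 - 13585 - 5088))*(-51496) = (-18572 - 18506)*(-51496) = -37078*(-51496) = 1909368688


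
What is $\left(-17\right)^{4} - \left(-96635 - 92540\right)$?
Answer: $272696$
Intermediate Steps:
$\left(-17\right)^{4} - \left(-96635 - 92540\right) = 83521 - -189175 = 83521 + 189175 = 272696$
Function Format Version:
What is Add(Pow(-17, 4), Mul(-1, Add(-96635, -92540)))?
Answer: 272696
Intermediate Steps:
Add(Pow(-17, 4), Mul(-1, Add(-96635, -92540))) = Add(83521, Mul(-1, -189175)) = Add(83521, 189175) = 272696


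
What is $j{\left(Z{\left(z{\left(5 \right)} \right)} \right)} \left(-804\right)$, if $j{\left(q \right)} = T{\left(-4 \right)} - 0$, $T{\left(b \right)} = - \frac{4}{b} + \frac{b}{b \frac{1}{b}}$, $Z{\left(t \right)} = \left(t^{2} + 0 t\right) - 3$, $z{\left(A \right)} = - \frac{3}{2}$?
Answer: $2412$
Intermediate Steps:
$z{\left(A \right)} = - \frac{3}{2}$ ($z{\left(A \right)} = \left(-3\right) \frac{1}{2} = - \frac{3}{2}$)
$Z{\left(t \right)} = -3 + t^{2}$ ($Z{\left(t \right)} = \left(t^{2} + 0\right) - 3 = t^{2} - 3 = -3 + t^{2}$)
$T{\left(b \right)} = b - \frac{4}{b}$ ($T{\left(b \right)} = - \frac{4}{b} + \frac{b}{1} = - \frac{4}{b} + b 1 = - \frac{4}{b} + b = b - \frac{4}{b}$)
$j{\left(q \right)} = -3$ ($j{\left(q \right)} = \left(-4 - \frac{4}{-4}\right) - 0 = \left(-4 - -1\right) + 0 = \left(-4 + 1\right) + 0 = -3 + 0 = -3$)
$j{\left(Z{\left(z{\left(5 \right)} \right)} \right)} \left(-804\right) = \left(-3\right) \left(-804\right) = 2412$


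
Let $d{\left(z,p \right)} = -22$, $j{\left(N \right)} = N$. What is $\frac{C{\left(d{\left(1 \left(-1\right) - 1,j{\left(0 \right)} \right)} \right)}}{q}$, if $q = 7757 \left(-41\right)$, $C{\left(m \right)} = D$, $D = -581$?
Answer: $\frac{581}{318037} \approx 0.0018268$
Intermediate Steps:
$C{\left(m \right)} = -581$
$q = -318037$
$\frac{C{\left(d{\left(1 \left(-1\right) - 1,j{\left(0 \right)} \right)} \right)}}{q} = - \frac{581}{-318037} = \left(-581\right) \left(- \frac{1}{318037}\right) = \frac{581}{318037}$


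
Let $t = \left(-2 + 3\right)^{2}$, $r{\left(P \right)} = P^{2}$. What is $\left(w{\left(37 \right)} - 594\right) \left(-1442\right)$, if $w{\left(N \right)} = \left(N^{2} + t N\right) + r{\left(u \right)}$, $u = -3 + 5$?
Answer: $-1176672$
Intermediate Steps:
$u = 2$
$t = 1$ ($t = 1^{2} = 1$)
$w{\left(N \right)} = 4 + N + N^{2}$ ($w{\left(N \right)} = \left(N^{2} + 1 N\right) + 2^{2} = \left(N^{2} + N\right) + 4 = \left(N + N^{2}\right) + 4 = 4 + N + N^{2}$)
$\left(w{\left(37 \right)} - 594\right) \left(-1442\right) = \left(\left(4 + 37 + 37^{2}\right) - 594\right) \left(-1442\right) = \left(\left(4 + 37 + 1369\right) - 594\right) \left(-1442\right) = \left(1410 - 594\right) \left(-1442\right) = 816 \left(-1442\right) = -1176672$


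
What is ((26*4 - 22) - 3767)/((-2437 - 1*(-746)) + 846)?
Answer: 737/169 ≈ 4.3609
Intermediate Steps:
((26*4 - 22) - 3767)/((-2437 - 1*(-746)) + 846) = ((104 - 22) - 3767)/((-2437 + 746) + 846) = (82 - 3767)/(-1691 + 846) = -3685/(-845) = -3685*(-1/845) = 737/169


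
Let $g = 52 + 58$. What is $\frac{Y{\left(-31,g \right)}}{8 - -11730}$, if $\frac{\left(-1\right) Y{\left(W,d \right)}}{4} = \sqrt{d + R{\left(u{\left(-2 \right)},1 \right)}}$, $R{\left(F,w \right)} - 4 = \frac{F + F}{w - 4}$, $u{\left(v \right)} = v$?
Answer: $- \frac{2 \sqrt{1038}}{17607} \approx -0.0036597$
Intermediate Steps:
$g = 110$
$R{\left(F,w \right)} = 4 + \frac{2 F}{-4 + w}$ ($R{\left(F,w \right)} = 4 + \frac{F + F}{w - 4} = 4 + \frac{2 F}{-4 + w}$)
$Y{\left(W,d \right)} = - 4 \sqrt{\frac{16}{3} + d}$ ($Y{\left(W,d \right)} = - 4 \sqrt{d + \frac{2 \left(-8 - 2 + 2 \cdot 1\right)}{-4 + 1}} = - 4 \sqrt{d + \frac{2 \left(-8 - 2 + 2\right)}{-3}} = - 4 \sqrt{d + 2 \left(- \frac{1}{3}\right) \left(-8\right)} = - 4 \sqrt{d + \frac{16}{3}} = - 4 \sqrt{\frac{16}{3} + d}$)
$\frac{Y{\left(-31,g \right)}}{8 - -11730} = \frac{\left(- \frac{4}{3}\right) \sqrt{48 + 9 \cdot 110}}{8 - -11730} = \frac{\left(- \frac{4}{3}\right) \sqrt{48 + 990}}{8 + 11730} = \frac{\left(- \frac{4}{3}\right) \sqrt{1038}}{11738} = - \frac{4 \sqrt{1038}}{3} \cdot \frac{1}{11738} = - \frac{2 \sqrt{1038}}{17607}$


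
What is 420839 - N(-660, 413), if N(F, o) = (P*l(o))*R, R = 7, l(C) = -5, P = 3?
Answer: 420944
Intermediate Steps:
N(F, o) = -105 (N(F, o) = (3*(-5))*7 = -15*7 = -105)
420839 - N(-660, 413) = 420839 - 1*(-105) = 420839 + 105 = 420944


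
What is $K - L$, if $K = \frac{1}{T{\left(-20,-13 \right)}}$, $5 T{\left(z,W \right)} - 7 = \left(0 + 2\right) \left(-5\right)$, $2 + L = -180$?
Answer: $\frac{541}{3} \approx 180.33$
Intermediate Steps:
$L = -182$ ($L = -2 - 180 = -182$)
$T{\left(z,W \right)} = - \frac{3}{5}$ ($T{\left(z,W \right)} = \frac{7}{5} + \frac{\left(0 + 2\right) \left(-5\right)}{5} = \frac{7}{5} + \frac{2 \left(-5\right)}{5} = \frac{7}{5} + \frac{1}{5} \left(-10\right) = \frac{7}{5} - 2 = - \frac{3}{5}$)
$K = - \frac{5}{3}$ ($K = \frac{1}{- \frac{3}{5}} = - \frac{5}{3} \approx -1.6667$)
$K - L = - \frac{5}{3} - -182 = - \frac{5}{3} + 182 = \frac{541}{3}$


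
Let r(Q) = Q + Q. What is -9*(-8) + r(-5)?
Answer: 62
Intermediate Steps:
r(Q) = 2*Q
-9*(-8) + r(-5) = -9*(-8) + 2*(-5) = 72 - 10 = 62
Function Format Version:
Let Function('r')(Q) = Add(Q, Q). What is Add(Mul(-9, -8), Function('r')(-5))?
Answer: 62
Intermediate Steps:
Function('r')(Q) = Mul(2, Q)
Add(Mul(-9, -8), Function('r')(-5)) = Add(Mul(-9, -8), Mul(2, -5)) = Add(72, -10) = 62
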